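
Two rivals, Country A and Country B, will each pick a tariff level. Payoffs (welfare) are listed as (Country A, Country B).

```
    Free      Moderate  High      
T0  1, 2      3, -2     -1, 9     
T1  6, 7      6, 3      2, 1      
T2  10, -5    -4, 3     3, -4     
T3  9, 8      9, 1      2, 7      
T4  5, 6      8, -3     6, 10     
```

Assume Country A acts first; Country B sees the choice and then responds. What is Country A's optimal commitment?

T3

Country B best-responds to each possible Country A move:
- T0 → Country B plays High (best of 2, -2, 9); Country A gets -1.
- T1 → Country B plays Free (best of 7, 3, 1); Country A gets 6.
- T2 → Country B plays Moderate (best of -5, 3, -4); Country A gets -4.
- T3 → Country B plays Free (best of 8, 1, 7); Country A gets 9.
- T4 → Country B plays High (best of 6, -3, 10); Country A gets 6.
Country A's induced payoffs are -1, 6, -4, 9, 6, so Country A commits to T3. Subgame-perfect outcome: (T3, Free) with payoffs (9, 8).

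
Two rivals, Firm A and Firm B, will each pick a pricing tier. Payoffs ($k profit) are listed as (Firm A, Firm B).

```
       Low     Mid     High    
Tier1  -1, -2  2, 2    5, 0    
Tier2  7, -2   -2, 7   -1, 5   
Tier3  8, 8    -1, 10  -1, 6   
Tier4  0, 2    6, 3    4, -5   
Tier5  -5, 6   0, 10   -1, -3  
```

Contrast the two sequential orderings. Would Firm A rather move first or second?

second

If Firm A leads: Firm B's best replies are Tier1→Mid, Tier2→Mid, Tier3→Mid, Tier4→Mid, Tier5→Mid; Firm A's induced payoffs 2, -2, -1, 6, 0; outcome (Tier4, Mid), payoffs (6, 3).
If Firm B leads: Firm A's best replies are Low→Tier3, Mid→Tier4, High→Tier1; Firm B's induced payoffs 8, 3, 0; outcome (Tier3, Low), payoffs (8, 8).
Firm A gets 6 moving first and 8 moving second, so Firm A prefers to move second.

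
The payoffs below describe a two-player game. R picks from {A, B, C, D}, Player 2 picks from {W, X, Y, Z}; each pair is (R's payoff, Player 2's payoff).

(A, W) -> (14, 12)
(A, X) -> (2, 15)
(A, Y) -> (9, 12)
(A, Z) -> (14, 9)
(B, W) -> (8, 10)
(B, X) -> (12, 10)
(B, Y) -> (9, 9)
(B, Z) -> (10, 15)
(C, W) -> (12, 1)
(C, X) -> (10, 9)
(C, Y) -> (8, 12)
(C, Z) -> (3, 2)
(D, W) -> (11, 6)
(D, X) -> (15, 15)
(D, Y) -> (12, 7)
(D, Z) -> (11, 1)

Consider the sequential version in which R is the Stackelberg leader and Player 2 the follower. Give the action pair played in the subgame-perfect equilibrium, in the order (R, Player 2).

(D, X)

Work backward from Player 2's decision.
- A → Player 2 plays X (best of 12, 15, 12, 9); R gets 2.
- B → Player 2 plays Z (best of 10, 10, 9, 15); R gets 10.
- C → Player 2 plays Y (best of 1, 9, 12, 2); R gets 8.
- D → Player 2 plays X (best of 6, 15, 7, 1); R gets 15.
Among 2, 10, 8, 15, the best is 15 at D. Subgame-perfect outcome: (D, X) with payoffs (15, 15).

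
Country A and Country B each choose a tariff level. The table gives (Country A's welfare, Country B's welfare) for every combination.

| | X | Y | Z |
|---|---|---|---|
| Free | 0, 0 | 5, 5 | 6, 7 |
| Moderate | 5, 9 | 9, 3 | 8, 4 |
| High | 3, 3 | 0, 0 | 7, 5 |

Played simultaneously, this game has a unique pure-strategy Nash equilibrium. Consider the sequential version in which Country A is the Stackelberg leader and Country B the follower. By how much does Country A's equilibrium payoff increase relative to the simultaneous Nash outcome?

Work backward from Country B's decision.
- Free: Country B compares 0, 5, 7 and picks Z; Country A would get 6.
- Moderate: Country B compares 9, 3, 4 and picks X; Country A would get 5.
- High: Country B compares 3, 0, 5 and picks Z; Country A would get 7.
Country A's induced payoffs are 6, 5, 7, so Country A commits to High. Subgame-perfect outcome: (High, Z) with payoffs (7, 5).
For the simultaneous game, intersect best replies.
Country A's best replies: X→Moderate; Y→Moderate; Z→Moderate.
Country B's best replies: Free→Z; Moderate→X; High→Z.
Only (Moderate, X) has each player best-responding; Nash payoffs (5, 9).
Country A's commitment gain: 7 − 5 = 2.

2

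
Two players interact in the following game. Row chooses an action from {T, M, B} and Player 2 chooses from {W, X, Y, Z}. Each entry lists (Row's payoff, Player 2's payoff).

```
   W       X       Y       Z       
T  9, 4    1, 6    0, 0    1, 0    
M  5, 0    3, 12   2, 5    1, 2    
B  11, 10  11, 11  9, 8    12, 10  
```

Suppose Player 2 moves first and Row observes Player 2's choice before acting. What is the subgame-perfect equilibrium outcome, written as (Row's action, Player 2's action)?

Work backward from Row's decision.
- W: BR = B, leader payoff 10.
- X: BR = B, leader payoff 11.
- Y: BR = B, leader payoff 8.
- Z: BR = B, leader payoff 10.
Maximizing over 10, 11, 8, 10, Player 2 chooses X. Subgame-perfect outcome: (B, X) with payoffs (11, 11).

(B, X)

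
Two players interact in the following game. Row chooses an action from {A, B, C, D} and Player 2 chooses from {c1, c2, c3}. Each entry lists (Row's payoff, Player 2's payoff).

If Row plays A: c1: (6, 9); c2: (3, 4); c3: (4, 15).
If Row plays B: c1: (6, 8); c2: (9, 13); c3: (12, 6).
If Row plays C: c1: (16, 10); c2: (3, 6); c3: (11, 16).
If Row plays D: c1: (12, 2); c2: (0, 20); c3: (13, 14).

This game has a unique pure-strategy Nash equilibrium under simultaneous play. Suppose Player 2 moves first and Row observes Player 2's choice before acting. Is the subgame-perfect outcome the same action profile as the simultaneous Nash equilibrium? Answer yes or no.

Row best-responds to each possible Player 2 move:
- c1: BR = C, leader payoff 10.
- c2: BR = B, leader payoff 13.
- c3: BR = D, leader payoff 14.
Player 2's induced payoffs are 10, 13, 14, so Player 2 commits to c3. Subgame-perfect outcome: (D, c3) with payoffs (13, 14).
Now find the simultaneous Nash equilibrium.
Row's best replies: c1→C; c2→B; c3→D.
Player 2's best replies: A→c3; B→c2; C→c3; D→c2.
The unique mutual best reply is (B, c2), giving (9, 13).
Sequential outcome (D, c3) differs from the Nash profile (B, c2).

no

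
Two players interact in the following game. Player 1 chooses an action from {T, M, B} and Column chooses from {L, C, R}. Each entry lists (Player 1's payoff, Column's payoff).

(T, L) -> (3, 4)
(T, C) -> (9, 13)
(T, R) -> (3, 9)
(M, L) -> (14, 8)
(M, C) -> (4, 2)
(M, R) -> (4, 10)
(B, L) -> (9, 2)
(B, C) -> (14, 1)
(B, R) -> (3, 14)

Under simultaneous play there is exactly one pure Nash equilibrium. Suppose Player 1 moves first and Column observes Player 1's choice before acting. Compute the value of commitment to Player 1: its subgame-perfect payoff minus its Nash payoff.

Column best-responds to each possible Player 1 move:
- T → Column plays C (best of 4, 13, 9); Player 1 gets 9.
- M → Column plays R (best of 8, 2, 10); Player 1 gets 4.
- B → Column plays R (best of 2, 1, 14); Player 1 gets 3.
Maximizing over 9, 4, 3, Player 1 chooses T. Subgame-perfect outcome: (T, C) with payoffs (9, 13).
Under simultaneous play:
Player 1's best replies: L→M; C→B; R→M.
Column's best replies: T→C; M→R; B→R.
The unique mutual best reply is (M, R), giving (4, 10).
Player 1's commitment gain: 9 − 4 = 5.

5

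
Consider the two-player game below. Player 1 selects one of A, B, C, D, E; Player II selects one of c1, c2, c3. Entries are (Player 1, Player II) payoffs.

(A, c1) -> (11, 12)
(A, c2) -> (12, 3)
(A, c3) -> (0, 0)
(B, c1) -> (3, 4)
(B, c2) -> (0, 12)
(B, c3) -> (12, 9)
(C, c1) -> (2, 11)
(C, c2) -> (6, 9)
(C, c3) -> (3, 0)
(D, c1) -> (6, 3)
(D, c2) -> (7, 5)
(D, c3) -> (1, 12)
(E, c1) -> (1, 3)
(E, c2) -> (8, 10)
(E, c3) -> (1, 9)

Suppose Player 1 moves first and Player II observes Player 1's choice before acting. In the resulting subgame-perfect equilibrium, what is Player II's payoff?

12

Backward induction with Player 1 moving first.
- A: Player II compares 12, 3, 0 and picks c1; Player 1 would get 11.
- B: Player II compares 4, 12, 9 and picks c2; Player 1 would get 0.
- C: Player II compares 11, 9, 0 and picks c1; Player 1 would get 2.
- D: Player II compares 3, 5, 12 and picks c3; Player 1 would get 1.
- E: Player II compares 3, 10, 9 and picks c2; Player 1 would get 8.
Maximizing over 11, 0, 2, 1, 8, Player 1 chooses A. Subgame-perfect outcome: (A, c1) with payoffs (11, 12).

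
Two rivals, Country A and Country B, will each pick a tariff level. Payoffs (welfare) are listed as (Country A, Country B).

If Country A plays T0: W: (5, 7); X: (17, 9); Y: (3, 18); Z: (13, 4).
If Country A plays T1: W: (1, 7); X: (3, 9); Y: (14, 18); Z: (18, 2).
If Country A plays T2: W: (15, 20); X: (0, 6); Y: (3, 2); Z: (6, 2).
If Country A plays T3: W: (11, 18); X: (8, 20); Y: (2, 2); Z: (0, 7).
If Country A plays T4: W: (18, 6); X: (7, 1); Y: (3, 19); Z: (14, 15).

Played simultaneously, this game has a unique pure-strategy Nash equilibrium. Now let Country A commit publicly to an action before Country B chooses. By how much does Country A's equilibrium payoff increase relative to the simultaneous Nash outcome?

Country B best-responds to each possible Country A move:
- T0 → Country B plays Y (best of 7, 9, 18, 4); Country A gets 3.
- T1 → Country B plays Y (best of 7, 9, 18, 2); Country A gets 14.
- T2 → Country B plays W (best of 20, 6, 2, 2); Country A gets 15.
- T3 → Country B plays X (best of 18, 20, 2, 7); Country A gets 8.
- T4 → Country B plays Y (best of 6, 1, 19, 15); Country A gets 3.
Maximizing over 3, 14, 15, 8, 3, Country A chooses T2. Subgame-perfect outcome: (T2, W) with payoffs (15, 20).
Now find the simultaneous Nash equilibrium.
Country A's best replies: W→T4; X→T0; Y→T1; Z→T1.
Country B's best replies: T0→Y; T1→Y; T2→W; T3→X; T4→Y.
Only (T1, Y) has each player best-responding; Nash payoffs (14, 18).
Country A's commitment gain: 15 − 14 = 1.

1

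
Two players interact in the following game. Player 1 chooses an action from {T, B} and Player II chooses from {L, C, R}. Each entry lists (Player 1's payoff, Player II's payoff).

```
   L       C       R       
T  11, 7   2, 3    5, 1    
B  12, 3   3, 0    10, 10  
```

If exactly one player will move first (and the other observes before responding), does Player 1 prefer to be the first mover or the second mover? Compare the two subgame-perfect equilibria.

first

If Player 1 leads: Player II's best replies are T→L, B→R; Player 1's induced payoffs 11, 10; outcome (T, L), payoffs (11, 7).
If Player II leads: Player 1's best replies are L→B, C→B, R→B; Player II's induced payoffs 3, 0, 10; outcome (B, R), payoffs (10, 10).
Player 1 gets 11 moving first and 10 moving second, so Player 1 prefers to move first.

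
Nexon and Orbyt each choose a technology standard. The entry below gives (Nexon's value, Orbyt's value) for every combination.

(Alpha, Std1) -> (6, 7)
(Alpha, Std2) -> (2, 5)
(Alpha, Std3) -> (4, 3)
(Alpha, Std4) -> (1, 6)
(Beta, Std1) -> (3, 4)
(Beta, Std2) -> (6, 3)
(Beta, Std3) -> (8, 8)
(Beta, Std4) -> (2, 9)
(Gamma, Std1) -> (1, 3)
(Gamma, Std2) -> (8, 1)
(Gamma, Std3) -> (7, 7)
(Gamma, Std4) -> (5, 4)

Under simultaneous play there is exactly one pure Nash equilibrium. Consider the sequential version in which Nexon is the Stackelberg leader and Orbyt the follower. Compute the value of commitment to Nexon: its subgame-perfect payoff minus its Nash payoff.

Backward induction with Nexon moving first.
- Alpha: Orbyt compares 7, 5, 3, 6 and picks Std1; Nexon would get 6.
- Beta: Orbyt compares 4, 3, 8, 9 and picks Std4; Nexon would get 2.
- Gamma: Orbyt compares 3, 1, 7, 4 and picks Std3; Nexon would get 7.
Among 6, 2, 7, the best is 7 at Gamma. Subgame-perfect outcome: (Gamma, Std3) with payoffs (7, 7).
Now find the simultaneous Nash equilibrium.
Nexon's best replies: Std1→Alpha; Std2→Gamma; Std3→Beta; Std4→Gamma.
Orbyt's best replies: Alpha→Std1; Beta→Std4; Gamma→Std3.
The unique mutual best reply is (Alpha, Std1), giving (6, 7).
Nexon's commitment gain: 7 − 6 = 1.

1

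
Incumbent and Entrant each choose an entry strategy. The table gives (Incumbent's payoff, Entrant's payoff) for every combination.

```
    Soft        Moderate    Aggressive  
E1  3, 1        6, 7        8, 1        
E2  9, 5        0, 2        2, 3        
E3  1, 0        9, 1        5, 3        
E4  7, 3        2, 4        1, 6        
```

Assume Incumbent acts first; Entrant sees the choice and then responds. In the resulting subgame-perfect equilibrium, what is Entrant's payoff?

Entrant best-responds to each possible Incumbent move:
- E1: BR = Moderate, leader payoff 6.
- E2: BR = Soft, leader payoff 9.
- E3: BR = Aggressive, leader payoff 5.
- E4: BR = Aggressive, leader payoff 1.
Among 6, 9, 5, 1, the best is 9 at E2. Subgame-perfect outcome: (E2, Soft) with payoffs (9, 5).

5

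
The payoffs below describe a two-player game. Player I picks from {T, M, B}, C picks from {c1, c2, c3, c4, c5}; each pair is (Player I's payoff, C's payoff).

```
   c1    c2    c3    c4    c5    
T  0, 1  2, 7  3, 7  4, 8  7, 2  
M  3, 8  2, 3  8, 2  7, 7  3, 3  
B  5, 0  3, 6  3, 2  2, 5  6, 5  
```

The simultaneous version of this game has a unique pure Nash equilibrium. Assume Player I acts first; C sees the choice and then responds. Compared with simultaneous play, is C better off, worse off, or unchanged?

C best-responds to each possible Player I move:
- T → C plays c4 (best of 1, 7, 7, 8, 2); Player I gets 4.
- M → C plays c1 (best of 8, 3, 2, 7, 3); Player I gets 3.
- B → C plays c2 (best of 0, 6, 2, 5, 5); Player I gets 3.
Maximizing over 4, 3, 3, Player I chooses T. Subgame-perfect outcome: (T, c4) with payoffs (4, 8).
Under simultaneous play:
Player I's best replies: c1→B; c2→B; c3→M; c4→M; c5→T.
C's best replies: T→c4; M→c1; B→c2.
Only (B, c2) has each player best-responding; Nash payoffs (3, 6).
C earns 8 sequentially versus 6 at the Nash outcome: better off.

better off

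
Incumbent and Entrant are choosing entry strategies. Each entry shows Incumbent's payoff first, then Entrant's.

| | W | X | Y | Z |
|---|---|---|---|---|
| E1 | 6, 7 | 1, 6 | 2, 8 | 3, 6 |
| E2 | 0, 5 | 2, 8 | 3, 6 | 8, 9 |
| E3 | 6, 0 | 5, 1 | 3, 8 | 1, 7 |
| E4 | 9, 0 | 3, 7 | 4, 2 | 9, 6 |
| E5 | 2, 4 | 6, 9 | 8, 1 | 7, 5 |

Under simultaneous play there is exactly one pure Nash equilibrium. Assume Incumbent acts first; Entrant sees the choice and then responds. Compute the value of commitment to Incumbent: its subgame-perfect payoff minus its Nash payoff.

2

Backward induction with Incumbent moving first.
- E1 → Entrant plays Y (best of 7, 6, 8, 6); Incumbent gets 2.
- E2 → Entrant plays Z (best of 5, 8, 6, 9); Incumbent gets 8.
- E3 → Entrant plays Y (best of 0, 1, 8, 7); Incumbent gets 3.
- E4 → Entrant plays X (best of 0, 7, 2, 6); Incumbent gets 3.
- E5 → Entrant plays X (best of 4, 9, 1, 5); Incumbent gets 6.
Maximizing over 2, 8, 3, 3, 6, Incumbent chooses E2. Subgame-perfect outcome: (E2, Z) with payoffs (8, 9).
For the simultaneous game, intersect best replies.
Incumbent's best replies: W→E4; X→E5; Y→E5; Z→E4.
Entrant's best replies: E1→Y; E2→Z; E3→Y; E4→X; E5→X.
Only (E5, X) has each player best-responding; Nash payoffs (6, 9).
Incumbent's commitment gain: 8 − 6 = 2.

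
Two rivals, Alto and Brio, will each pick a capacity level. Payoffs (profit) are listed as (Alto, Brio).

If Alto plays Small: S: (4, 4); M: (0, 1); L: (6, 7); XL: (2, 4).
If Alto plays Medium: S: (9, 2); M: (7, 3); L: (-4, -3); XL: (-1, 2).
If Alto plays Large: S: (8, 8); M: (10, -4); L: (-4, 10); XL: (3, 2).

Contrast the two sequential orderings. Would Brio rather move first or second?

If Alto leads: Brio's best replies are Small→L, Medium→M, Large→L; Alto's induced payoffs 6, 7, -4; outcome (Medium, M), payoffs (7, 3).
If Brio leads: Alto's best replies are S→Medium, M→Large, L→Small, XL→Large; Brio's induced payoffs 2, -4, 7, 2; outcome (Small, L), payoffs (6, 7).
Brio gets 7 moving first and 3 moving second, so Brio prefers to move first.

first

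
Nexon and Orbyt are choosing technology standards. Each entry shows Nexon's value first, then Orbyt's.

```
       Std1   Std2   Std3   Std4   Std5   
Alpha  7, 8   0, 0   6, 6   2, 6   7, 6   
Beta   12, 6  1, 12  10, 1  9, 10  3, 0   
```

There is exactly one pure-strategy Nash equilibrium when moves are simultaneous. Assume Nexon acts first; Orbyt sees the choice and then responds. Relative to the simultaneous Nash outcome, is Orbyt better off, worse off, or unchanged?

worse off

Orbyt best-responds to each possible Nexon move:
- Alpha: Orbyt compares 8, 0, 6, 6, 6 and picks Std1; Nexon would get 7.
- Beta: Orbyt compares 6, 12, 1, 10, 0 and picks Std2; Nexon would get 1.
Maximizing over 7, 1, Nexon chooses Alpha. Subgame-perfect outcome: (Alpha, Std1) with payoffs (7, 8).
For the simultaneous game, intersect best replies.
Nexon's best replies: Std1→Beta; Std2→Beta; Std3→Beta; Std4→Beta; Std5→Alpha.
Orbyt's best replies: Alpha→Std1; Beta→Std2.
The unique mutual best reply is (Beta, Std2), giving (1, 12).
Orbyt earns 8 sequentially versus 12 at the Nash outcome: worse off.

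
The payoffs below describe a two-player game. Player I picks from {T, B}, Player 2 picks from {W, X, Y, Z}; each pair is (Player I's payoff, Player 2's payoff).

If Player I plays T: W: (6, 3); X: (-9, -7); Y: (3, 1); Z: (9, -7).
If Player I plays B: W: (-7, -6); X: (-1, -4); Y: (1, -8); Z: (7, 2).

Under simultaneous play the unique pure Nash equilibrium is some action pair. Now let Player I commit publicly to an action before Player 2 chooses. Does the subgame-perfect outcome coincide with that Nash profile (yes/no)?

Work backward from Player 2's decision.
- T: BR = W, leader payoff 6.
- B: BR = Z, leader payoff 7.
Maximizing over 6, 7, Player I chooses B. Subgame-perfect outcome: (B, Z) with payoffs (7, 2).
For the simultaneous game, intersect best replies.
Player I's best replies: W→T; X→B; Y→T; Z→T.
Player 2's best replies: T→W; B→Z.
Only (T, W) has each player best-responding; Nash payoffs (6, 3).
Sequential outcome (B, Z) differs from the Nash profile (T, W).

no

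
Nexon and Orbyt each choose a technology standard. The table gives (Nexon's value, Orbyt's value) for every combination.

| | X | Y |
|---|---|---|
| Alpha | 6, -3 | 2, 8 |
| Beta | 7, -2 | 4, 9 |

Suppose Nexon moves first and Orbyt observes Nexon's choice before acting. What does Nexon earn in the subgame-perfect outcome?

4

Orbyt best-responds to each possible Nexon move:
- Alpha: BR = Y, leader payoff 2.
- Beta: BR = Y, leader payoff 4.
Nexon's induced payoffs are 2, 4, so Nexon commits to Beta. Subgame-perfect outcome: (Beta, Y) with payoffs (4, 9).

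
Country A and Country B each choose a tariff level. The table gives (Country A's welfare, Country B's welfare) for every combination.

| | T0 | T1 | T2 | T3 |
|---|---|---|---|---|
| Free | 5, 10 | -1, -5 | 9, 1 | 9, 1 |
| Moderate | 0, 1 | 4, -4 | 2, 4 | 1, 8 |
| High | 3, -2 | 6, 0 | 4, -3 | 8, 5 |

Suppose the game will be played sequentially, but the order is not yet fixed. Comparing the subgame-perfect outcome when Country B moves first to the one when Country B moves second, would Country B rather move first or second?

first

If Country A leads: Country B's best replies are Free→T0, Moderate→T3, High→T3; Country A's induced payoffs 5, 1, 8; outcome (High, T3), payoffs (8, 5).
If Country B leads: Country A's best replies are T0→Free, T1→High, T2→Free, T3→Free; Country B's induced payoffs 10, 0, 1, 1; outcome (Free, T0), payoffs (5, 10).
Country B gets 10 moving first and 5 moving second, so Country B prefers to move first.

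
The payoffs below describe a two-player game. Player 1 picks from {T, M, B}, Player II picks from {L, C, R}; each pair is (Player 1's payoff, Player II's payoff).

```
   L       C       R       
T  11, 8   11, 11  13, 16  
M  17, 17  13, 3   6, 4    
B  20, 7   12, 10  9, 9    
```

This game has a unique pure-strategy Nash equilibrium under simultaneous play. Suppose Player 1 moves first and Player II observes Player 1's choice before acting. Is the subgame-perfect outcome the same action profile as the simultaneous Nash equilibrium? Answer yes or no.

Work backward from Player II's decision.
- T → Player II plays R (best of 8, 11, 16); Player 1 gets 13.
- M → Player II plays L (best of 17, 3, 4); Player 1 gets 17.
- B → Player II plays C (best of 7, 10, 9); Player 1 gets 12.
Maximizing over 13, 17, 12, Player 1 chooses M. Subgame-perfect outcome: (M, L) with payoffs (17, 17).
Under simultaneous play:
Player 1's best replies: L→B; C→M; R→T.
Player II's best replies: T→R; M→L; B→C.
The unique mutual best reply is (T, R), giving (13, 16).
Sequential outcome (M, L) differs from the Nash profile (T, R).

no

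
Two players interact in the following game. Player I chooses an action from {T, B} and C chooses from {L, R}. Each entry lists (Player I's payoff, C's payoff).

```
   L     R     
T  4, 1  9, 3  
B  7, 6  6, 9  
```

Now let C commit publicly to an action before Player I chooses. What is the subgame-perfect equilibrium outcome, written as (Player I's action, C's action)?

Player I best-responds to each possible C move:
- L: Player I compares 4, 7 and picks B; C would get 6.
- R: Player I compares 9, 6 and picks T; C would get 3.
C's induced payoffs are 6, 3, so C commits to L. Subgame-perfect outcome: (B, L) with payoffs (7, 6).

(B, L)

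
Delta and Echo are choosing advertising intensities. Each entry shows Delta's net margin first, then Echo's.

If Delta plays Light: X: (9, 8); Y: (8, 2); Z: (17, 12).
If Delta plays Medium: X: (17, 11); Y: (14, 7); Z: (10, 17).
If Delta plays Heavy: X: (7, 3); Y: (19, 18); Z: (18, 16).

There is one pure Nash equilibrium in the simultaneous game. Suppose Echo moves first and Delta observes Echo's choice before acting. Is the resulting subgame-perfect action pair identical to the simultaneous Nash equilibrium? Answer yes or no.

yes

Delta best-responds to each possible Echo move:
- X: Delta compares 9, 17, 7 and picks Medium; Echo would get 11.
- Y: Delta compares 8, 14, 19 and picks Heavy; Echo would get 18.
- Z: Delta compares 17, 10, 18 and picks Heavy; Echo would get 16.
Echo's induced payoffs are 11, 18, 16, so Echo commits to Y. Subgame-perfect outcome: (Heavy, Y) with payoffs (19, 18).
Under simultaneous play:
Delta's best replies: X→Medium; Y→Heavy; Z→Heavy.
Echo's best replies: Light→Z; Medium→Z; Heavy→Y.
The unique mutual best reply is (Heavy, Y), giving (19, 18).
Sequential outcome (Heavy, Y) coincides with the Nash profile (Heavy, Y).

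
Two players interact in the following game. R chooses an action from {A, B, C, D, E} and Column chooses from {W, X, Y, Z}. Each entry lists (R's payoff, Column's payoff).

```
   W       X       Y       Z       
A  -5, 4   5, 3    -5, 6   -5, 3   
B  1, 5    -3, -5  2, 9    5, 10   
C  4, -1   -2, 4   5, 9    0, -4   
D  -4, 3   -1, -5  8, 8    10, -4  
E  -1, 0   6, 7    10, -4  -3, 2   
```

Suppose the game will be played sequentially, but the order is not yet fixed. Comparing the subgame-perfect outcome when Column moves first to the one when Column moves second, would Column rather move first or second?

If R leads: Column's best replies are A→Y, B→Z, C→Y, D→Y, E→X; R's induced payoffs -5, 5, 5, 8, 6; outcome (D, Y), payoffs (8, 8).
If Column leads: R's best replies are W→C, X→E, Y→E, Z→D; Column's induced payoffs -1, 7, -4, -4; outcome (E, X), payoffs (6, 7).
Column gets 7 moving first and 8 moving second, so Column prefers to move second.

second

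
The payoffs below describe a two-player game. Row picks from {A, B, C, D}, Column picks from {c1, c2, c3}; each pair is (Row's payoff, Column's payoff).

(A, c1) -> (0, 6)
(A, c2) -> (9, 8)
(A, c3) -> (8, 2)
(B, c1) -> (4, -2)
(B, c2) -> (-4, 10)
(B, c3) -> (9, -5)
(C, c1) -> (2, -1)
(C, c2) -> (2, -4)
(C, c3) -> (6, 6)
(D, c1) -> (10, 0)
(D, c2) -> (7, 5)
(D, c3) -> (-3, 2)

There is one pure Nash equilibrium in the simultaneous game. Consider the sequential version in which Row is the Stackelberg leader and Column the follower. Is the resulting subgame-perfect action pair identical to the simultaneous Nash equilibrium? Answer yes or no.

Solve by backward induction (Row leads).
- A: BR = c2, leader payoff 9.
- B: BR = c2, leader payoff -4.
- C: BR = c3, leader payoff 6.
- D: BR = c2, leader payoff 7.
Maximizing over 9, -4, 6, 7, Row chooses A. Subgame-perfect outcome: (A, c2) with payoffs (9, 8).
For the simultaneous game, intersect best replies.
Row's best replies: c1→D; c2→A; c3→B.
Column's best replies: A→c2; B→c2; C→c3; D→c2.
The unique mutual best reply is (A, c2), giving (9, 8).
Sequential outcome (A, c2) coincides with the Nash profile (A, c2).

yes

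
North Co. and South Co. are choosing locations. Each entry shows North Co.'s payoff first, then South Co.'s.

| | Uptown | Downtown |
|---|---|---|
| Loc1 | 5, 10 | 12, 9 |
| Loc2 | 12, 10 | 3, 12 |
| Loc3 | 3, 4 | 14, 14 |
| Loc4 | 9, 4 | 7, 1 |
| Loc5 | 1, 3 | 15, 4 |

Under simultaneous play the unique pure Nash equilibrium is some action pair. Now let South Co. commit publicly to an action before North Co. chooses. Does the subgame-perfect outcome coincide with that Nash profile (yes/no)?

no

North Co. best-responds to each possible South Co. move:
- Uptown: BR = Loc2, leader payoff 10.
- Downtown: BR = Loc5, leader payoff 4.
Maximizing over 10, 4, South Co. chooses Uptown. Subgame-perfect outcome: (Loc2, Uptown) with payoffs (12, 10).
Now find the simultaneous Nash equilibrium.
North Co.'s best replies: Uptown→Loc2; Downtown→Loc5.
South Co.'s best replies: Loc1→Uptown; Loc2→Downtown; Loc3→Downtown; Loc4→Uptown; Loc5→Downtown.
The unique mutual best reply is (Loc5, Downtown), giving (15, 4).
Sequential outcome (Loc2, Uptown) differs from the Nash profile (Loc5, Downtown).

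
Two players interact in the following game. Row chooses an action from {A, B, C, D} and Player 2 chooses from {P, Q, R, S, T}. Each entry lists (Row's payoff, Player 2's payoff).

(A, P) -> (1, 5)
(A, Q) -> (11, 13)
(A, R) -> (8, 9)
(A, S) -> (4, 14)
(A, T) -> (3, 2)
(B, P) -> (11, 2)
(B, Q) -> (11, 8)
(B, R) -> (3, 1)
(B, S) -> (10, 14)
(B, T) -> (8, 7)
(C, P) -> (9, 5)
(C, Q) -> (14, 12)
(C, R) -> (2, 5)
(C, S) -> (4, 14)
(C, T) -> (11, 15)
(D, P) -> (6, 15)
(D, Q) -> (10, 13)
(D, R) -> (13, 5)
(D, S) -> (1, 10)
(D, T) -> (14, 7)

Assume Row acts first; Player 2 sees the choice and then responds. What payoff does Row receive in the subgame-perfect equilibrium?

11

Backward induction with Row moving first.
- A → Player 2 plays S (best of 5, 13, 9, 14, 2); Row gets 4.
- B → Player 2 plays S (best of 2, 8, 1, 14, 7); Row gets 10.
- C → Player 2 plays T (best of 5, 12, 5, 14, 15); Row gets 11.
- D → Player 2 plays P (best of 15, 13, 5, 10, 7); Row gets 6.
Row's induced payoffs are 4, 10, 11, 6, so Row commits to C. Subgame-perfect outcome: (C, T) with payoffs (11, 15).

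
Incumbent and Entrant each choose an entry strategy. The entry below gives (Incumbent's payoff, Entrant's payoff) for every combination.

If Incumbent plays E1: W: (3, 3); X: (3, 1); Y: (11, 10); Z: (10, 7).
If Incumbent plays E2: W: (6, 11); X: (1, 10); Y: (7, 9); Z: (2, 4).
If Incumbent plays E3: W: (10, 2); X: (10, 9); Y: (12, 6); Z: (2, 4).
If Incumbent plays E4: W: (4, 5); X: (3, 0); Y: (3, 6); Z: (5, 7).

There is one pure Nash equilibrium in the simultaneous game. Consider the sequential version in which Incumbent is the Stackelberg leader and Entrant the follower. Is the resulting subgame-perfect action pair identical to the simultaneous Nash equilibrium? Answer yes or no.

Work backward from Entrant's decision.
- E1: BR = Y, leader payoff 11.
- E2: BR = W, leader payoff 6.
- E3: BR = X, leader payoff 10.
- E4: BR = Z, leader payoff 5.
Among 11, 6, 10, 5, the best is 11 at E1. Subgame-perfect outcome: (E1, Y) with payoffs (11, 10).
For the simultaneous game, intersect best replies.
Incumbent's best replies: W→E3; X→E3; Y→E3; Z→E1.
Entrant's best replies: E1→Y; E2→W; E3→X; E4→Z.
Only (E3, X) has each player best-responding; Nash payoffs (10, 9).
Sequential outcome (E1, Y) differs from the Nash profile (E3, X).

no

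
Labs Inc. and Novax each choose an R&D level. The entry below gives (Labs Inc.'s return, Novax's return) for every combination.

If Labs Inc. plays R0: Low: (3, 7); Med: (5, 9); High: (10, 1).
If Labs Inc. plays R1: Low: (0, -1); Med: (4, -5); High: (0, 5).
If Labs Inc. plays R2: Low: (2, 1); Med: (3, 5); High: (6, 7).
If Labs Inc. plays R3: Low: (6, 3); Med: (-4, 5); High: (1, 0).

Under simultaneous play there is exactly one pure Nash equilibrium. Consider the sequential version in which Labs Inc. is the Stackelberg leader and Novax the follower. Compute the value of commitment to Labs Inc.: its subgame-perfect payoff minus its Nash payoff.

1

Work backward from Novax's decision.
- R0 → Novax plays Med (best of 7, 9, 1); Labs Inc. gets 5.
- R1 → Novax plays High (best of -1, -5, 5); Labs Inc. gets 0.
- R2 → Novax plays High (best of 1, 5, 7); Labs Inc. gets 6.
- R3 → Novax plays Med (best of 3, 5, 0); Labs Inc. gets -4.
Among 5, 0, 6, -4, the best is 6 at R2. Subgame-perfect outcome: (R2, High) with payoffs (6, 7).
Under simultaneous play:
Labs Inc.'s best replies: Low→R3; Med→R0; High→R0.
Novax's best replies: R0→Med; R1→High; R2→High; R3→Med.
Only (R0, Med) has each player best-responding; Nash payoffs (5, 9).
Labs Inc.'s commitment gain: 6 − 5 = 1.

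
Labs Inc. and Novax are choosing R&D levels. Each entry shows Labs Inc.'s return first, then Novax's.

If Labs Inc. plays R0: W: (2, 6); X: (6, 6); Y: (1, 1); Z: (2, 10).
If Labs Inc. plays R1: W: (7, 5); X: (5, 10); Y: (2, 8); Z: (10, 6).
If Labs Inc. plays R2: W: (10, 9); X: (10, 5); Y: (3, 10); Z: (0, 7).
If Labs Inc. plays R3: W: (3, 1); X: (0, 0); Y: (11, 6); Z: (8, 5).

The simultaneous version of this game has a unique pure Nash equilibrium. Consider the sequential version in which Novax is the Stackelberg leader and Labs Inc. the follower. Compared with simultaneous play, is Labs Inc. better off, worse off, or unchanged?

worse off

Labs Inc. best-responds to each possible Novax move:
- W: Labs Inc. compares 2, 7, 10, 3 and picks R2; Novax would get 9.
- X: Labs Inc. compares 6, 5, 10, 0 and picks R2; Novax would get 5.
- Y: Labs Inc. compares 1, 2, 3, 11 and picks R3; Novax would get 6.
- Z: Labs Inc. compares 2, 10, 0, 8 and picks R1; Novax would get 6.
Novax's induced payoffs are 9, 5, 6, 6, so Novax commits to W. Subgame-perfect outcome: (R2, W) with payoffs (10, 9).
Now find the simultaneous Nash equilibrium.
Labs Inc.'s best replies: W→R2; X→R2; Y→R3; Z→R1.
Novax's best replies: R0→Z; R1→X; R2→Y; R3→Y.
Only (R3, Y) has each player best-responding; Nash payoffs (11, 6).
Labs Inc. earns 10 sequentially versus 11 at the Nash outcome: worse off.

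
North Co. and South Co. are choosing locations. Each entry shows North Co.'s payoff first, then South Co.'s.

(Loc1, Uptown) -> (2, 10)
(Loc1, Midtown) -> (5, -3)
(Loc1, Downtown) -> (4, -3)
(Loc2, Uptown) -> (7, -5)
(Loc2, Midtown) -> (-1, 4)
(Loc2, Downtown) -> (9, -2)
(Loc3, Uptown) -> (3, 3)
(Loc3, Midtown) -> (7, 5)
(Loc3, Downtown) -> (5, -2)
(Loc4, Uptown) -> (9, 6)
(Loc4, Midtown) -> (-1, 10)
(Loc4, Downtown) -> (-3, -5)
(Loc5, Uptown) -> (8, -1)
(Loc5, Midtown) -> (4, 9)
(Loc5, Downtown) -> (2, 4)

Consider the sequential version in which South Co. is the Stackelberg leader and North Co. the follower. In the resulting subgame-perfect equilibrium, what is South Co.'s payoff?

6

Work backward from North Co.'s decision.
- Uptown: BR = Loc4, leader payoff 6.
- Midtown: BR = Loc3, leader payoff 5.
- Downtown: BR = Loc2, leader payoff -2.
South Co.'s induced payoffs are 6, 5, -2, so South Co. commits to Uptown. Subgame-perfect outcome: (Loc4, Uptown) with payoffs (9, 6).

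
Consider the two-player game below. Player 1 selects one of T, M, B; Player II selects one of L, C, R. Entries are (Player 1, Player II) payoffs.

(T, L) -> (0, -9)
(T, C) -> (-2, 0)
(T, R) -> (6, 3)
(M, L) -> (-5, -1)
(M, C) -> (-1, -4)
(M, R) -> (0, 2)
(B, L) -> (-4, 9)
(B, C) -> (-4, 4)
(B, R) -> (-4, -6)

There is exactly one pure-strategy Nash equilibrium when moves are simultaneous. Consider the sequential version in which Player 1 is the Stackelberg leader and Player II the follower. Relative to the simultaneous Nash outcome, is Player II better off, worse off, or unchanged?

Solve by backward induction (Player 1 leads).
- T → Player II plays R (best of -9, 0, 3); Player 1 gets 6.
- M → Player II plays R (best of -1, -4, 2); Player 1 gets 0.
- B → Player II plays L (best of 9, 4, -6); Player 1 gets -4.
Maximizing over 6, 0, -4, Player 1 chooses T. Subgame-perfect outcome: (T, R) with payoffs (6, 3).
Under simultaneous play:
Player 1's best replies: L→T; C→M; R→T.
Player II's best replies: T→R; M→R; B→L.
Only (T, R) has each player best-responding; Nash payoffs (6, 3).
Player II earns 3 sequentially versus 3 at the Nash outcome: unchanged.

unchanged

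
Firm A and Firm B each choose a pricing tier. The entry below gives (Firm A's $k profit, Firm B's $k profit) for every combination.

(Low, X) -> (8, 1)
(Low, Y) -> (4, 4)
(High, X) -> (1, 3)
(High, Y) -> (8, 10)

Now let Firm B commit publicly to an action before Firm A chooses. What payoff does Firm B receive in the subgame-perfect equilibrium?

Backward induction with Firm B moving first.
- X: BR = Low, leader payoff 1.
- Y: BR = High, leader payoff 10.
Firm B's induced payoffs are 1, 10, so Firm B commits to Y. Subgame-perfect outcome: (High, Y) with payoffs (8, 10).

10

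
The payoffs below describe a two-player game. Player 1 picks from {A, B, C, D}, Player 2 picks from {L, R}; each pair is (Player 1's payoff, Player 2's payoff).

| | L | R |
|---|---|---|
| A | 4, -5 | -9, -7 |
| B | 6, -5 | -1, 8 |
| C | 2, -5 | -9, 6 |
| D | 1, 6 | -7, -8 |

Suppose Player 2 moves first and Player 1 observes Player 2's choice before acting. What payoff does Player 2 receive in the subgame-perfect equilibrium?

Backward induction with Player 2 moving first.
- L → Player 1 plays B (best of 4, 6, 2, 1); Player 2 gets -5.
- R → Player 1 plays B (best of -9, -1, -9, -7); Player 2 gets 8.
Among -5, 8, the best is 8 at R. Subgame-perfect outcome: (B, R) with payoffs (-1, 8).

8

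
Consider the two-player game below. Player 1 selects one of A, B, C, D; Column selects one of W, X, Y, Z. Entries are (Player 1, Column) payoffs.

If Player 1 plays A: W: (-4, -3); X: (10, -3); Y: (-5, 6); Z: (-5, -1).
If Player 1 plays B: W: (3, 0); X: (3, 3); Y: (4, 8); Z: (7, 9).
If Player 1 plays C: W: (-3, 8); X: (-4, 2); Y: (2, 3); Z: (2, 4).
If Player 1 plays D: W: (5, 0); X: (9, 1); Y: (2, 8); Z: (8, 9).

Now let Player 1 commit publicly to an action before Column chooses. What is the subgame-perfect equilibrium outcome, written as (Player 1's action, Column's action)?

(D, Z)

Solve by backward induction (Player 1 leads).
- A → Column plays Y (best of -3, -3, 6, -1); Player 1 gets -5.
- B → Column plays Z (best of 0, 3, 8, 9); Player 1 gets 7.
- C → Column plays W (best of 8, 2, 3, 4); Player 1 gets -3.
- D → Column plays Z (best of 0, 1, 8, 9); Player 1 gets 8.
Maximizing over -5, 7, -3, 8, Player 1 chooses D. Subgame-perfect outcome: (D, Z) with payoffs (8, 9).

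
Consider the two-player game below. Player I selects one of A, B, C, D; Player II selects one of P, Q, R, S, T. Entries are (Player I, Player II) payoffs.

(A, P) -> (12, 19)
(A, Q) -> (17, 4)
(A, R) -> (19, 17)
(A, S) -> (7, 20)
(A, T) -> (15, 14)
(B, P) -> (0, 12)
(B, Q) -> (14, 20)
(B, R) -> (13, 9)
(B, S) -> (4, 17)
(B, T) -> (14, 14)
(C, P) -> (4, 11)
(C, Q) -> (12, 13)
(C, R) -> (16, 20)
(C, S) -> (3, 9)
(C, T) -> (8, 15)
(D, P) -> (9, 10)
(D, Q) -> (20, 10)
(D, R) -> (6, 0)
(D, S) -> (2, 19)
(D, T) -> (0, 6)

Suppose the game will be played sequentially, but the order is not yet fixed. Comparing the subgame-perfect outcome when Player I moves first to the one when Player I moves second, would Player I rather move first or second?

first

If Player I leads: Player II's best replies are A→S, B→Q, C→R, D→S; Player I's induced payoffs 7, 14, 16, 2; outcome (C, R), payoffs (16, 20).
If Player II leads: Player I's best replies are P→A, Q→D, R→A, S→A, T→A; Player II's induced payoffs 19, 10, 17, 20, 14; outcome (A, S), payoffs (7, 20).
Player I gets 16 moving first and 7 moving second, so Player I prefers to move first.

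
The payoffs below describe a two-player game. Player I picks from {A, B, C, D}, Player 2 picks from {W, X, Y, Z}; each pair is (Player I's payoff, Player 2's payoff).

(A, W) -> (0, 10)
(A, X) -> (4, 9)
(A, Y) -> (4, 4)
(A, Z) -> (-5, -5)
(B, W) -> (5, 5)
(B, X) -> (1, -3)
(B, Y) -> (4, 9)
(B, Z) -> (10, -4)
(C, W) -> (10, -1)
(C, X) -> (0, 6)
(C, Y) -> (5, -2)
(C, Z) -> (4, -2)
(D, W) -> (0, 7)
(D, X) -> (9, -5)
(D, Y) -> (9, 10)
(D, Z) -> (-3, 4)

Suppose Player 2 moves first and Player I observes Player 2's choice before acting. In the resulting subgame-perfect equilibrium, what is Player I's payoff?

Solve by backward induction (Player 2 leads).
- W: Player I compares 0, 5, 10, 0 and picks C; Player 2 would get -1.
- X: Player I compares 4, 1, 0, 9 and picks D; Player 2 would get -5.
- Y: Player I compares 4, 4, 5, 9 and picks D; Player 2 would get 10.
- Z: Player I compares -5, 10, 4, -3 and picks B; Player 2 would get -4.
Among -1, -5, 10, -4, the best is 10 at Y. Subgame-perfect outcome: (D, Y) with payoffs (9, 10).

9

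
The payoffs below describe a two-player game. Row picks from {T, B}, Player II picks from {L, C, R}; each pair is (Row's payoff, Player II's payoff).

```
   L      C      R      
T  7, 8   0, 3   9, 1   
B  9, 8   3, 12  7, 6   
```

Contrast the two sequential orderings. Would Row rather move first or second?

first

If Row leads: Player II's best replies are T→L, B→C; Row's induced payoffs 7, 3; outcome (T, L), payoffs (7, 8).
If Player II leads: Row's best replies are L→B, C→B, R→T; Player II's induced payoffs 8, 12, 1; outcome (B, C), payoffs (3, 12).
Row gets 7 moving first and 3 moving second, so Row prefers to move first.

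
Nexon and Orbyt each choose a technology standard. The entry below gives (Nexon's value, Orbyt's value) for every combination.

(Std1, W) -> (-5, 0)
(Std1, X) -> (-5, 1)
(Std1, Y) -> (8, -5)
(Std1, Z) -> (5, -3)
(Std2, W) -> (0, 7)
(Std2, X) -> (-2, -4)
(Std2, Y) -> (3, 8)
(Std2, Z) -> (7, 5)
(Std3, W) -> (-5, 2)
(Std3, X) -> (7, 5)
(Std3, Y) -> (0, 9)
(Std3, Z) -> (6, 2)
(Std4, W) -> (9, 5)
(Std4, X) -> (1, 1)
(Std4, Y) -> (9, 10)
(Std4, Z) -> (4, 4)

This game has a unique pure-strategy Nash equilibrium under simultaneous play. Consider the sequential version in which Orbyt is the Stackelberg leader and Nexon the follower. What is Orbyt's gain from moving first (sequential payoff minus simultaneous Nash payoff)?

0

Backward induction with Orbyt moving first.
- W → Nexon plays Std4 (best of -5, 0, -5, 9); Orbyt gets 5.
- X → Nexon plays Std3 (best of -5, -2, 7, 1); Orbyt gets 5.
- Y → Nexon plays Std4 (best of 8, 3, 0, 9); Orbyt gets 10.
- Z → Nexon plays Std2 (best of 5, 7, 6, 4); Orbyt gets 5.
Among 5, 5, 10, 5, the best is 10 at Y. Subgame-perfect outcome: (Std4, Y) with payoffs (9, 10).
Under simultaneous play:
Nexon's best replies: W→Std4; X→Std3; Y→Std4; Z→Std2.
Orbyt's best replies: Std1→X; Std2→Y; Std3→Y; Std4→Y.
Only (Std4, Y) has each player best-responding; Nash payoffs (9, 10).
Orbyt's commitment gain: 10 − 10 = 0.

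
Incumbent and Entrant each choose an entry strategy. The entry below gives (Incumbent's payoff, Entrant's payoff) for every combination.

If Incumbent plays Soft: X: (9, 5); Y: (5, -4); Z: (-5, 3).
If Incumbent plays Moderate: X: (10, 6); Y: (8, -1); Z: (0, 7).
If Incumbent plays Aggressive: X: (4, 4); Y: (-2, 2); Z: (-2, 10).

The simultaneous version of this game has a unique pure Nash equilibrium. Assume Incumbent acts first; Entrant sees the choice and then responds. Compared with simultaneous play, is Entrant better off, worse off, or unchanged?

worse off

Solve by backward induction (Incumbent leads).
- Soft: BR = X, leader payoff 9.
- Moderate: BR = Z, leader payoff 0.
- Aggressive: BR = Z, leader payoff -2.
Maximizing over 9, 0, -2, Incumbent chooses Soft. Subgame-perfect outcome: (Soft, X) with payoffs (9, 5).
For the simultaneous game, intersect best replies.
Incumbent's best replies: X→Moderate; Y→Moderate; Z→Moderate.
Entrant's best replies: Soft→X; Moderate→Z; Aggressive→Z.
Only (Moderate, Z) has each player best-responding; Nash payoffs (0, 7).
Entrant earns 5 sequentially versus 7 at the Nash outcome: worse off.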